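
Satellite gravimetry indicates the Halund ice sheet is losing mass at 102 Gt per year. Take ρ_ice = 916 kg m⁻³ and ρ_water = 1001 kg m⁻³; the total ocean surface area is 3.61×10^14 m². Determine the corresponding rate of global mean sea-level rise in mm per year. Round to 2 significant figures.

ρ_w = 1001 kg m⁻³. Annual water volume added = 102 Gt / ρ_w = 1.020×10^14 kg / 1001 kg m⁻³ = 1.019×10^11 m³.
Δh per year = 1.019×10^11 / 3.61×10^14 = 2.82×10^-4 m = 0.28 mm.

≈ 0.28 mm/yr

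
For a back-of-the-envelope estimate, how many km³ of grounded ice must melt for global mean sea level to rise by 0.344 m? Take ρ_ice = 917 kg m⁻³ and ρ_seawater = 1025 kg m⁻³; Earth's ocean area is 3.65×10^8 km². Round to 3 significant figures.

≈ 1.40×10^5 km³

Required water volume = Δh × A = 0.344 m × 3.65×10^14 m² = 1.256×10^14 m³ = 1.256×10^5 km³.
Ice volume = water volume × ρ_w/ρ_ice = 1.256×10^5 × 1025/917 = 1.40×10^5 km³.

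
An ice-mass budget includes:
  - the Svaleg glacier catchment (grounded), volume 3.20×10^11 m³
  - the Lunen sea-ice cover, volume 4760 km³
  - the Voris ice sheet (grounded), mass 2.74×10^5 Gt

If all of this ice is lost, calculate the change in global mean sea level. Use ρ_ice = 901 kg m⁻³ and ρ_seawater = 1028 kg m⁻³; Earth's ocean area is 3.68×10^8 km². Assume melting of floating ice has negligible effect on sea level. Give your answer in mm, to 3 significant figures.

Svaleg: 3.20×10^11 m³ × (901/1028) = 2.805×10^11 m³ of water.
The Lunen sea-ice cover is floating and already displaces its own weight of water, so its melt adds essentially nothing to sea level.
Voris: 2.74×10^5 Gt = 2.740×10^17 kg; dividing by ρ_w = 1028 kg m⁻³ gives 2.665×10^14 m³ of water.
Total added water ≈ 2.668×10^14 m³ over 3.68×10^14 m² → Δh = 0.725 m = 725 mm.

≈ 725 mm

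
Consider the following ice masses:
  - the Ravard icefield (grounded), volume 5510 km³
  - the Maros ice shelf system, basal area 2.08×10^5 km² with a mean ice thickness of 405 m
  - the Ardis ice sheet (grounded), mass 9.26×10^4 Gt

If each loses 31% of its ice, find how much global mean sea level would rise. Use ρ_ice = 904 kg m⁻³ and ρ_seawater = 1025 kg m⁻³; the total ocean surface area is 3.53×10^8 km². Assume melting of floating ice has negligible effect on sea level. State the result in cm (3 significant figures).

Ravard: 0.31 × 5510 km³ × (904/1025) = 1506 km³ of water.
The Maros ice shelf system is floating and already displaces its own weight of water, so its melt adds essentially nothing to sea level.
Ardis: 0.31 × 9.26×10^4 Gt = 2.871×10^16 kg; dividing by ρ_w = 1025 kg m⁻³ gives 2.801×10^13 m³ of water.
Total added water ≈ 2.951×10^13 m³ over 3.53×10^14 m² → Δh = 0.0836 m = 8.36 cm.

≈ 8.36 cm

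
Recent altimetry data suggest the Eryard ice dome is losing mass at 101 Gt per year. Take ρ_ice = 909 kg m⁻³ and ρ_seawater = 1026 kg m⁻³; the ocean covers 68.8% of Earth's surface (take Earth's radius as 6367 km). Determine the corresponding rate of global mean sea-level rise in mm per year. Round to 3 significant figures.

≈ 0.281 mm/yr

ρ_w = 1026 kg m⁻³. Annual water volume added = 101 Gt / ρ_w = 1.010×10^14 kg / 1026 kg m⁻³ = 9.844×10^10 m³.
Δh per year = 9.844×10^10 / 3.50×10^14 = 2.81×10^-4 m = 0.281 mm.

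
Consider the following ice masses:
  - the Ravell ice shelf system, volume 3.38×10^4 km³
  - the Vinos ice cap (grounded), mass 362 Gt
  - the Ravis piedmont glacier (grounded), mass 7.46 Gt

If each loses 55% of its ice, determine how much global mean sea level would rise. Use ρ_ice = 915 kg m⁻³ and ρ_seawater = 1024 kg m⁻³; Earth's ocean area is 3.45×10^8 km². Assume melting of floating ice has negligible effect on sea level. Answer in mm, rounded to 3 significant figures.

≈ 0.575 mm

The Ravell ice shelf system is floating and already displaces its own weight of water, so its melt adds essentially nothing to sea level.
Vinos: 0.55 × 362 Gt = 1.991×10^14 kg; dividing by ρ_w = 1024 kg m⁻³ gives 1.944×10^11 m³ of water.
Ravis: 0.55 × 7.46 Gt = 4.103×10^12 kg; dividing by ρ_w = 1024 kg m⁻³ gives 4.007×10^9 m³ of water.
Total added water ≈ 1.984×10^11 m³ over 3.45×10^14 m² → Δh = 5.75×10^-4 m = 0.575 mm.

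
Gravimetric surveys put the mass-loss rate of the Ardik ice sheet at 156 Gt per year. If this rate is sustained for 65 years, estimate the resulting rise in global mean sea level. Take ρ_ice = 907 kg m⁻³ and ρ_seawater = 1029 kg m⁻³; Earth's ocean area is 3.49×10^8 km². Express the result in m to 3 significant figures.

Total mass lost = 156 Gt/yr × 65 yr = 1.014×10^4 Gt = 1.014×10^16 kg.
ρ_w = 1029 kg m⁻³, so water volume = 1.014×10^16 / 1029 = 9.854×10^12 m³.
Δh = 9.854×10^12 / 3.49×10^14 = 0.0282 m.

≈ 0.0282 m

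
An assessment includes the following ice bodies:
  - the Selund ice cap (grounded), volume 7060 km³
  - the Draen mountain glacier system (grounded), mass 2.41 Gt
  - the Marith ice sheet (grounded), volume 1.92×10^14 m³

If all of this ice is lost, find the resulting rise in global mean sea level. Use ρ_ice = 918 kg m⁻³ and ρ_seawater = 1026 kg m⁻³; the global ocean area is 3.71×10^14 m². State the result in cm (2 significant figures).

≈ 48 cm

Selund: 7060 km³ × (918/1026) = 6317 km³ of water.
Draen: 2.41 Gt = 2.410×10^12 kg; dividing by ρ_w = 1026 kg m⁻³ gives 2.349×10^9 m³ of water.
Marith: 1.92×10^14 m³ × (918/1026) = 1.718×10^14 m³ of water.
Total added water ≈ 1.781×10^14 m³ over 3.71×10^14 m² → Δh = 0.480 m = 48 cm.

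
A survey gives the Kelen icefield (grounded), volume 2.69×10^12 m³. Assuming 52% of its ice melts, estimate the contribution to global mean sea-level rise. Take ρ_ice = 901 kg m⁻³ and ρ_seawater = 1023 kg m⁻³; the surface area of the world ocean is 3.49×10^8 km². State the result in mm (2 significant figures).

≈ 3.5 mm

Kelen: 0.52 × 2.69×10^12 m³ × (901/1023) = 1.232×10^12 m³ of water.
Spread over 3.49×10^14 m² of ocean, Δh = 1.232×10^12 / 3.49×10^14 = 3.53×10^-3 m = 3.5 mm.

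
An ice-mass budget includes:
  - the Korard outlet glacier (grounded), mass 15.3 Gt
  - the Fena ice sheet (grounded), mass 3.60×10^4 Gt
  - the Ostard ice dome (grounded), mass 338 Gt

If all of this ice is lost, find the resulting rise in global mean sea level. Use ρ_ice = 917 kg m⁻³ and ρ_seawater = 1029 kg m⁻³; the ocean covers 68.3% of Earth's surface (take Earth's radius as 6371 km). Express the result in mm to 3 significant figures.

Korard: 15.3 Gt = 1.530×10^13 kg; dividing by ρ_w = 1029 kg m⁻³ gives 1.487×10^10 m³ of water.
Fena: 3.60×10^4 Gt = 3.600×10^16 kg; dividing by ρ_w = 1029 kg m⁻³ gives 3.499×10^13 m³ of water.
Ostard: 338 Gt = 3.380×10^14 kg; dividing by ρ_w = 1029 kg m⁻³ gives 3.285×10^11 m³ of water.
Total added water ≈ 3.533×10^13 m³ over 3.48×10^14 m² → Δh = 0.101 m = 101 mm.

≈ 101 mm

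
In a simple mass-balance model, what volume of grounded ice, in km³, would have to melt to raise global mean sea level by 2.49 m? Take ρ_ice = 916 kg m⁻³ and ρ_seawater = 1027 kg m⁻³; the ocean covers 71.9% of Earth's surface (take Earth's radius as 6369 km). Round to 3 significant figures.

≈ 1.02×10^6 km³

Required water volume = Δh × A = 2.49 m × 3.67×10^14 m² = 9.126×10^14 m³ = 9.126×10^5 km³.
Ice volume = water volume × ρ_w/ρ_ice = 9.126×10^5 × 1027/916 = 1.02×10^6 km³.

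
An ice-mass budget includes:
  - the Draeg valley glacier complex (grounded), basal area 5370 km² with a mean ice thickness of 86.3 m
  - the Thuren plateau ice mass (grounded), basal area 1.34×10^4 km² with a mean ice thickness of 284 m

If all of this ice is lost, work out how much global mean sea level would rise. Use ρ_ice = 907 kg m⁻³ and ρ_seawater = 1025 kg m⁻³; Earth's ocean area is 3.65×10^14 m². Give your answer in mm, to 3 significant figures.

Draeg: ice volume = 5370 km² × 86.3 m = 463.4 km³; 463.4 × (907/1025) = 410.1 km³ of water.
Thuren: ice volume = 1.34×10^4 km² × 284 m = 3806 km³; 3806 × (907/1025) = 3367 km³ of water.
Total added water ≈ 3.778×10^12 m³ over 3.65×10^14 m² → Δh = 0.0103 m = 10.3 mm.

≈ 10.3 mm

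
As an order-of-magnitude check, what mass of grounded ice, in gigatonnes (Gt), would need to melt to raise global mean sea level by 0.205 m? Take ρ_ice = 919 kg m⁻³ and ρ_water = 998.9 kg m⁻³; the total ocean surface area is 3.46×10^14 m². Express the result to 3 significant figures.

≈ 7.09×10^4 Gt

Required water volume = Δh × A = 0.205 m × 3.46×10^14 m² = 7.093×10^13 m³.
ρ_w = 998.9 kg m⁻³, so the mass of water = 7.093×10^13 m³ × 998.9 kg m⁻³ = 7.085×10^16 kg = 7.09×10^4 Gt (and the same mass of ice, by conservation).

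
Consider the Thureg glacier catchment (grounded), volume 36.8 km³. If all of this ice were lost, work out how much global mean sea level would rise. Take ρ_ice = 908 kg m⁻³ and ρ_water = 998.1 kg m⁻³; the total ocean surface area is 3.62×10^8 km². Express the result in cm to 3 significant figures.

Thureg: 36.8 km³ × (908/998.1) = 33.48 km³ of water.
Spread over 3.62×10^14 m² of ocean, Δh = 3.348×10^10 / 3.62×10^14 = 9.25×10^-5 m = 9.25×10^-3 cm.

≈ 9.25×10^-3 cm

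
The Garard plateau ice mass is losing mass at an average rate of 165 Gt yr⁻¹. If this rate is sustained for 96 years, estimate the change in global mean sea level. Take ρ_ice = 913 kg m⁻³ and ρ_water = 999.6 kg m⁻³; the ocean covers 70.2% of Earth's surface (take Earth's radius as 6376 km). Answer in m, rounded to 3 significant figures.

Total mass lost = 165 Gt/yr × 96 yr = 1.584×10^4 Gt = 1.584×10^16 kg.
ρ_w = 999.6 kg m⁻³, so water volume = 1.584×10^16 / 999.6 = 1.585×10^13 m³.
Δh = 1.585×10^13 / 3.59×10^14 = 0.0442 m.

≈ 0.0442 m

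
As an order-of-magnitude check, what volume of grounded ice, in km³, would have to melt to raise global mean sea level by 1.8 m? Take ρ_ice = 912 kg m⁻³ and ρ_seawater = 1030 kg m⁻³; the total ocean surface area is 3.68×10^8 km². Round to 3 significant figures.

≈ 7.48×10^5 km³

Required water volume = Δh × A = 1.8 m × 3.68×10^14 m² = 6.624×10^14 m³ = 6.624×10^5 km³.
Ice volume = water volume × ρ_w/ρ_ice = 6.624×10^5 × 1030/912 = 7.48×10^5 km³.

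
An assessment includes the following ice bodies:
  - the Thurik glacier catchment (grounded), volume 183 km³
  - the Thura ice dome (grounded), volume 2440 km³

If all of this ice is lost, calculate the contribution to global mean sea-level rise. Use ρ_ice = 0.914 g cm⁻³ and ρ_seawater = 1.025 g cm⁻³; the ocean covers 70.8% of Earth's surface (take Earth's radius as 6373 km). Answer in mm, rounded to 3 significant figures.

Thurik: 183 km³ × (914/1025) = 163.2 km³ of water.
Thura: 2440 km³ × (914/1025) = 2176 km³ of water.
Total added water ≈ 2.339×10^12 m³ over 3.61×10^14 m² → Δh = 6.47×10^-3 m = 6.47 mm.

≈ 6.47 mm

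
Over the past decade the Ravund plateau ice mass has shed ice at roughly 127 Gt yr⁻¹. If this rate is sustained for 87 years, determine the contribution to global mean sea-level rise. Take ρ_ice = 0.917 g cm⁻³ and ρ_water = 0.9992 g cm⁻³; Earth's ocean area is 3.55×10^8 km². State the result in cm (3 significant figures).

Total mass lost = 127 Gt/yr × 87 yr = 1.105×10^4 Gt = 1.105×10^16 kg.
ρ_w = 0.9992 g cm⁻³ = 999.2 kg m⁻³, so water volume = 1.105×10^16 / 999.2 = 1.106×10^13 m³.
Δh = 1.106×10^13 / 3.55×10^14 = 0.0311 m = 3.11 cm.

≈ 3.11 cm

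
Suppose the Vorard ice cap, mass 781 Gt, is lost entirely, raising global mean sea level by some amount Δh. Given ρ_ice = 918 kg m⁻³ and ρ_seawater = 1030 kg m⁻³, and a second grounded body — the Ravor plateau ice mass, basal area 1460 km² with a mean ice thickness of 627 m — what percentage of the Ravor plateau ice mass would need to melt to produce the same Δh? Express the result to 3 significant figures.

≈ 92.9 %

Equal sea-level rise means equal mass of meltwater, i.e. equal mass of ice lost.
Ice mass of Vorard: 7.810×10^14 kg; ice mass of Ravor: 8.404×10^14 kg.
Fraction required = 7.810×10^14 / 8.404×10^14 = 0.929 → 92.9 %.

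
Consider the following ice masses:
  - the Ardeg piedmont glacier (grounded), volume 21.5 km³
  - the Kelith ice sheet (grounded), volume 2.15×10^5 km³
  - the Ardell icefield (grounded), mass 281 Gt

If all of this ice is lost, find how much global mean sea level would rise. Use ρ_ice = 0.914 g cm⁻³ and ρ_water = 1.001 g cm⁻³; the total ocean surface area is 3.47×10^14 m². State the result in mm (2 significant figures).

Ardeg: 21.5 km³ × (914/1001) = 19.63 km³ of water.
Kelith: 2.15×10^5 km³ × (914/1001) = 1.963×10^5 km³ of water.
Ardell: 281 Gt = 2.810×10^14 kg; dividing by ρ_w = 1.001 g cm⁻³ = 1001 kg m⁻³ gives 2.807×10^11 m³ of water.
Total added water ≈ 1.966×10^14 m³ over 3.47×10^14 m² → Δh = 0.567 m = 570 mm.

≈ 570 mm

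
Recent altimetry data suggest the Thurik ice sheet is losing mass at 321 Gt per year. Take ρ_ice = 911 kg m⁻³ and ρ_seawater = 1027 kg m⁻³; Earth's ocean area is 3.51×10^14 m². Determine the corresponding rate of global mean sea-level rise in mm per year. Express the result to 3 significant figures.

≈ 0.890 mm/yr

ρ_w = 1027 kg m⁻³. Annual water volume added = 321 Gt / ρ_w = 3.210×10^14 kg / 1027 kg m⁻³ = 3.126×10^11 m³.
Δh per year = 3.126×10^11 / 3.51×10^14 = 8.90×10^-4 m = 0.890 mm.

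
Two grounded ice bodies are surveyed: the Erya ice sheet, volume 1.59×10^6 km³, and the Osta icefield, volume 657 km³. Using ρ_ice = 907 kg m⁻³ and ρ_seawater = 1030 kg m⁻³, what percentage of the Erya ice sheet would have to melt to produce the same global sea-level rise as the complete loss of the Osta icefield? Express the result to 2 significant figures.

Equal sea-level rise means equal mass of meltwater, i.e. equal mass of ice lost.
Ice mass of Osta: 5.959×10^14 kg; ice mass of Erya: 1.442×10^18 kg.
Fraction required = 5.959×10^14 / 1.442×10^18 = 4.13×10^-4 → 0.041 %.

≈ 0.041 %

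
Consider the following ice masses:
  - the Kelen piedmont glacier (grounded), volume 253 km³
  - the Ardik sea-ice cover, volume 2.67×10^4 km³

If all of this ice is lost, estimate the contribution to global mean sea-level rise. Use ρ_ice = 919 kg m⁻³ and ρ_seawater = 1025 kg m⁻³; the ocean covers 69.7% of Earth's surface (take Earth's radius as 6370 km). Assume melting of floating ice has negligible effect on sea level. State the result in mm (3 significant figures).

Kelen: 253 km³ × (919/1025) = 226.8 km³ of water.
The Ardik sea-ice cover is floating and already displaces its own weight of water, so its melt adds essentially nothing to sea level.
Total added water ≈ 2.268×10^11 m³ over 3.55×10^14 m² → Δh = 6.38×10^-4 m = 0.638 mm.

≈ 0.638 mm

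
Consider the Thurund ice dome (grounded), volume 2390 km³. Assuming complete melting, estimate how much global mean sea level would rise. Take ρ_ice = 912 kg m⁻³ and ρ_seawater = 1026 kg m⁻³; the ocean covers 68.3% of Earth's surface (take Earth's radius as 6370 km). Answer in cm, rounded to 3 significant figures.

Thurund: 2390 km³ × (912/1026) = 2124 km³ of water.
Spread over 3.48×10^14 m² of ocean, Δh = 2.124×10^12 / 3.48×10^14 = 6.10×10^-3 m = 0.610 cm.

≈ 0.610 cm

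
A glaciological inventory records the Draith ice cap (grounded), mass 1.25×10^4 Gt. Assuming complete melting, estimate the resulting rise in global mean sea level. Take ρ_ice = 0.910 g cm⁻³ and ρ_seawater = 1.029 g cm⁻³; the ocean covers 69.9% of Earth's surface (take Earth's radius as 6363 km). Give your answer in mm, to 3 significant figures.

Draith: 1.25×10^4 Gt = 1.250×10^16 kg; dividing by ρ_w = 1.029 g cm⁻³ = 1029 kg m⁻³ gives 1.215×10^13 m³ of water.
Spread over 3.56×10^14 m² of ocean, Δh = 1.215×10^13 / 3.56×10^14 = 0.0342 m = 34.2 mm.

≈ 34.2 mm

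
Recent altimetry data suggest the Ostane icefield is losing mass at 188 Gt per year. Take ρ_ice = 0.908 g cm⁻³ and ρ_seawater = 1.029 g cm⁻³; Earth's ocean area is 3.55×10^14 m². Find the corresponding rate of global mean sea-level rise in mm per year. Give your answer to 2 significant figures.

≈ 0.51 mm/yr

ρ_w = 1.029 g cm⁻³ = 1029 kg m⁻³. Annual water volume added = 188 Gt / ρ_w = 1.880×10^14 kg / 1029 kg m⁻³ = 1.827×10^11 m³.
Δh per year = 1.827×10^11 / 3.55×10^14 = 5.15×10^-4 m = 0.51 mm.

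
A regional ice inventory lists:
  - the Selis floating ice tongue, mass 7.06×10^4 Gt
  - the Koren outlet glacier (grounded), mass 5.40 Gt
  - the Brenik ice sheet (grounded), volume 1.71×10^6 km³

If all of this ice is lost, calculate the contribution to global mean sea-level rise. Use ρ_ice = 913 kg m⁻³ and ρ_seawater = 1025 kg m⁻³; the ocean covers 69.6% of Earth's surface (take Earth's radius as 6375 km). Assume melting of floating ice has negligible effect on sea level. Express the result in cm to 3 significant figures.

≈ 429 cm

The Selis floating ice tongue is floating and already displaces its own weight of water, so its melt adds essentially nothing to sea level.
Koren: 5.40 Gt = 5.400×10^12 kg; dividing by ρ_w = 1025 kg m⁻³ gives 5.268×10^9 m³ of water.
Brenik: 1.71×10^6 km³ × (913/1025) = 1.523×10^6 km³ of water.
Total added water ≈ 1.523×10^15 m³ over 3.55×10^14 m² → Δh = 4.29 m = 429 cm.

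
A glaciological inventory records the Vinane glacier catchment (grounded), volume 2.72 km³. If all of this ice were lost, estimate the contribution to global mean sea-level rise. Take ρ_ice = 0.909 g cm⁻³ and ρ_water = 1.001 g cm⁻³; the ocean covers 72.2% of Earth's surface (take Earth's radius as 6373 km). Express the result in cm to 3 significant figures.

Vinane: 2.72 km³ × (909/1001) = 2.470 km³ of water.
Spread over 3.68×10^14 m² of ocean, Δh = 2.470×10^9 / 3.68×10^14 = 6.70×10^-6 m = 6.70×10^-4 cm.

≈ 6.70×10^-4 cm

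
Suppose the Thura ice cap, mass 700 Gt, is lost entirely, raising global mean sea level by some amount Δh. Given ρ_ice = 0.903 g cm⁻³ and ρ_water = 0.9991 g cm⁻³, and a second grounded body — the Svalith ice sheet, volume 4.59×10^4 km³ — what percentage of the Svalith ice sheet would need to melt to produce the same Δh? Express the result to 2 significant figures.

≈ 1.7 %

Equal sea-level rise means equal mass of meltwater, i.e. equal mass of ice lost.
Ice mass of Thura: 7.000×10^14 kg; ice mass of Svalith: 4.145×10^16 kg.
Fraction required = 7.000×10^14 / 4.145×10^16 = 0.0169 → 1.7 %.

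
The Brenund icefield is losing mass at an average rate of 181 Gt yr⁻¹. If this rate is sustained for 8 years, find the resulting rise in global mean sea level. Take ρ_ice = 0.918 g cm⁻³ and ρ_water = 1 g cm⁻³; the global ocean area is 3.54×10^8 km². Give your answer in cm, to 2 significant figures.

Total mass lost = 181 Gt/yr × 8 yr = 1448 Gt = 1.448×10^15 kg.
ρ_w = 1 g cm⁻³ = 1000 kg m⁻³, so water volume = 1.448×10^15 / 1000 = 1.448×10^12 m³.
Δh = 1.448×10^12 / 3.54×10^14 = 4.09×10^-3 m = 0.41 cm.

≈ 0.41 cm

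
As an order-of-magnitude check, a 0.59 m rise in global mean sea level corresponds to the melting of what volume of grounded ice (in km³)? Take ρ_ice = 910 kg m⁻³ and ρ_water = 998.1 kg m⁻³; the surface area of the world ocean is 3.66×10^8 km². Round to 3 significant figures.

≈ 2.37×10^5 km³

Required water volume = Δh × A = 0.59 m × 3.66×10^14 m² = 2.159×10^14 m³ = 2.159×10^5 km³.
Ice volume = water volume × ρ_w/ρ_ice = 2.159×10^5 × 998.1/910 = 2.37×10^5 km³.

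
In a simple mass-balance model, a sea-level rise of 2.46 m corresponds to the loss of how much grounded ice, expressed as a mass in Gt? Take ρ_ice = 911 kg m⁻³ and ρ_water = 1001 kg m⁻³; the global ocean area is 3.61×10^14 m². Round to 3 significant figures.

≈ 8.89×10^5 Gt

Required water volume = Δh × A = 2.46 m × 3.61×10^14 m² = 8.881×10^14 m³.
ρ_w = 1001 kg m⁻³, so the mass of water = 8.881×10^14 m³ × 1001 kg m⁻³ = 8.889×10^17 kg = 8.89×10^5 Gt (and the same mass of ice, by conservation).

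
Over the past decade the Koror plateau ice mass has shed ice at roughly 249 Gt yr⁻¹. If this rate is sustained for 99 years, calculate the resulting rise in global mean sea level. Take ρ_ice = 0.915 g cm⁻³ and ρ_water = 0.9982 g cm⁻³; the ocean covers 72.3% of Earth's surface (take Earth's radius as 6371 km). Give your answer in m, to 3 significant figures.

≈ 0.0670 m

Total mass lost = 249 Gt/yr × 99 yr = 2.465×10^4 Gt = 2.465×10^16 kg.
ρ_w = 0.9982 g cm⁻³ = 998.2 kg m⁻³, so water volume = 2.465×10^16 / 998.2 = 2.470×10^13 m³.
Δh = 2.470×10^13 / 3.69×10^14 = 0.0670 m.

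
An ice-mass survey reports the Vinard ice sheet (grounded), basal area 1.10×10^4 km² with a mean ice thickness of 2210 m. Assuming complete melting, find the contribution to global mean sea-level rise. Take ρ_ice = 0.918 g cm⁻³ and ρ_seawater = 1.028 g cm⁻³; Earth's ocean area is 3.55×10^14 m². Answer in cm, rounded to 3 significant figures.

Vinard: ice volume = 1.10×10^4 km² × 2210 m = 2.431×10^4 km³; 2.431×10^4 × (918/1028) = 2.171×10^4 km³ of water.
Spread over 3.55×10^14 m² of ocean, Δh = 2.171×10^13 / 3.55×10^14 = 0.0612 m = 6.12 cm.

≈ 6.12 cm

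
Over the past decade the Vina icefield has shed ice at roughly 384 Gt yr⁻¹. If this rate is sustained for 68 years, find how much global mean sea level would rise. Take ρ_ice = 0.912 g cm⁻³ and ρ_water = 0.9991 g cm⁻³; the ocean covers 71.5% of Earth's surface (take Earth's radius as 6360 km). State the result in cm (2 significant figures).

Total mass lost = 384 Gt/yr × 68 yr = 2.611×10^4 Gt = 2.611×10^16 kg.
ρ_w = 0.9991 g cm⁻³ = 999.1 kg m⁻³, so water volume = 2.611×10^16 / 999.1 = 2.614×10^13 m³.
Δh = 2.614×10^13 / 3.63×10^14 = 0.0719 m = 7.2 cm.

≈ 7.2 cm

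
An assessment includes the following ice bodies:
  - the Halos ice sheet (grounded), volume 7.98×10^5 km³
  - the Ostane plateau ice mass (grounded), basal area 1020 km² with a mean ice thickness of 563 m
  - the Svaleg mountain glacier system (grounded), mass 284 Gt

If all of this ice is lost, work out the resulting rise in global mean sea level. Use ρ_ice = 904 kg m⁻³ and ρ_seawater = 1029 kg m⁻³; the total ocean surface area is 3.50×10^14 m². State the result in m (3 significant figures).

≈ 2.01 m

Halos: 7.98×10^5 km³ × (904/1029) = 7.011×10^5 km³ of water.
Ostane: ice volume = 1020 km² × 563 m = 574.3 km³; 574.3 × (904/1029) = 504.5 km³ of water.
Svaleg: 284 Gt = 2.840×10^14 kg; dividing by ρ_w = 1029 kg m⁻³ gives 2.760×10^11 m³ of water.
Total added water ≈ 7.018×10^14 m³ over 3.50×10^14 m² → Δh = 2.01 m.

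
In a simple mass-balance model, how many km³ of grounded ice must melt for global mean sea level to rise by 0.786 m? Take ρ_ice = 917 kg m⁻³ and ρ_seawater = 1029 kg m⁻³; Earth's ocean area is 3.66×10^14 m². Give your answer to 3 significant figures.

Required water volume = Δh × A = 0.786 m × 3.66×10^14 m² = 2.877×10^14 m³ = 2.877×10^5 km³.
Ice volume = water volume × ρ_w/ρ_ice = 2.877×10^5 × 1029/917 = 3.23×10^5 km³.

≈ 3.23×10^5 km³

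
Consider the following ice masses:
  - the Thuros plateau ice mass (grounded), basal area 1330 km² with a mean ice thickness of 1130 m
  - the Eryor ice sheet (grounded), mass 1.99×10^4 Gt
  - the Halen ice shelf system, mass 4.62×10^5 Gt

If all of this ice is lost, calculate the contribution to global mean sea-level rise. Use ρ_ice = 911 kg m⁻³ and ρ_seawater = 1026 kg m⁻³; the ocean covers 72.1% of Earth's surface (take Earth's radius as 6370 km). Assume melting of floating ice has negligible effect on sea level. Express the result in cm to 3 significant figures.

Thuros: ice volume = 1330 km² × 1130 m = 1503 km³; 1503 × (911/1026) = 1334 km³ of water.
Eryor: 1.99×10^4 Gt = 1.990×10^16 kg; dividing by ρ_w = 1026 kg m⁻³ gives 1.940×10^13 m³ of water.
The Halen ice shelf system is floating and already displaces its own weight of water, so its melt adds essentially nothing to sea level.
Total added water ≈ 2.073×10^13 m³ over 3.68×10^14 m² → Δh = 0.0564 m = 5.64 cm.

≈ 5.64 cm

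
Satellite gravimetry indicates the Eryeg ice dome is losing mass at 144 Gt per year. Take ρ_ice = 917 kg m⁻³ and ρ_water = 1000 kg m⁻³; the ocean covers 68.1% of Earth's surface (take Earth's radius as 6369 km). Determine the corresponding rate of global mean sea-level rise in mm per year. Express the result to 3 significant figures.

≈ 0.415 mm/yr

ρ_w = 1000 kg m⁻³. Annual water volume added = 144 Gt / ρ_w = 1.440×10^14 kg / 1000 kg m⁻³ = 1.440×10^11 m³.
Δh per year = 1.440×10^11 / 3.47×10^14 = 4.15×10^-4 m = 0.415 mm.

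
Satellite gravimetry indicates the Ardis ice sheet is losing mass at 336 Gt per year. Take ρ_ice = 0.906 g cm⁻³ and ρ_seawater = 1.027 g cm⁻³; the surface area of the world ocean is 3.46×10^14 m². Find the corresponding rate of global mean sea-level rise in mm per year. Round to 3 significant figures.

ρ_w = 1.027 g cm⁻³ = 1027 kg m⁻³. Annual water volume added = 336 Gt / ρ_w = 3.360×10^14 kg / 1027 kg m⁻³ = 3.272×10^11 m³.
Δh per year = 3.272×10^11 / 3.46×10^14 = 9.46×10^-4 m = 0.946 mm.

≈ 0.946 mm/yr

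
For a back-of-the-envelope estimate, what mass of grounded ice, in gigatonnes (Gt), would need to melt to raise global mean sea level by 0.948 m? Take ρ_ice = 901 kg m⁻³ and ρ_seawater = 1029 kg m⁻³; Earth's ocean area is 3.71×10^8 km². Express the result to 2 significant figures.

≈ 3.6×10^5 Gt

Required water volume = Δh × A = 0.948 m × 3.71×10^14 m² = 3.517×10^14 m³.
ρ_w = 1029 kg m⁻³, so the mass of water = 3.517×10^14 m³ × 1029 kg m⁻³ = 3.619×10^17 kg = 3.6×10^5 Gt (and the same mass of ice, by conservation).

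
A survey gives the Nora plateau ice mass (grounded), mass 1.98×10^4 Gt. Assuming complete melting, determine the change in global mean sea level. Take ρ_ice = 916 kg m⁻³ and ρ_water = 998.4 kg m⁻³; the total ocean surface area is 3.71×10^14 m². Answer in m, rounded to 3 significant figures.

≈ 0.0535 m

Nora: 1.98×10^4 Gt = 1.980×10^16 kg; dividing by ρ_w = 998.4 kg m⁻³ gives 1.983×10^13 m³ of water.
Spread over 3.71×10^14 m² of ocean, Δh = 1.983×10^13 / 3.71×10^14 = 0.0535 m.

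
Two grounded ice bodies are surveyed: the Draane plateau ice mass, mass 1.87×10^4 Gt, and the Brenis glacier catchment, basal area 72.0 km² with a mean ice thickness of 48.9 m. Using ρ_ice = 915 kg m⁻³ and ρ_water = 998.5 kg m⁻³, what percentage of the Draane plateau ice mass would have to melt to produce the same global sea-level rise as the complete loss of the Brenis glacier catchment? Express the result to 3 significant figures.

≈ 0.0172 %

Equal sea-level rise means equal mass of meltwater, i.e. equal mass of ice lost.
Ice mass of Brenis: 3.222×10^12 kg; ice mass of Draane: 1.870×10^16 kg.
Fraction required = 3.222×10^12 / 1.870×10^16 = 1.72×10^-4 → 0.0172 %.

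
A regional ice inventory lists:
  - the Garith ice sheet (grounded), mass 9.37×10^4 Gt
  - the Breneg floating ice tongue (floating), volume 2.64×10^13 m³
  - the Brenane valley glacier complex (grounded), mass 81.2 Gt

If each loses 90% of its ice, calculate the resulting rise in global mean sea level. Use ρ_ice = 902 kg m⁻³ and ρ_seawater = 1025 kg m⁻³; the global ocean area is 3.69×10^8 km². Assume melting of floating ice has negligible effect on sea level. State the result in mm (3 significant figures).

Garith: 0.9 × 9.37×10^4 Gt = 8.433×10^16 kg; dividing by ρ_w = 1025 kg m⁻³ gives 8.227×10^13 m³ of water.
The Breneg floating ice tongue is floating and already displaces its own weight of water, so its melt adds essentially nothing to sea level.
Brenane: 0.9 × 81.2 Gt = 7.308×10^13 kg; dividing by ρ_w = 1025 kg m⁻³ gives 7.130×10^10 m³ of water.
Total added water ≈ 8.234×10^13 m³ over 3.69×10^14 m² → Δh = 0.223 m = 223 mm.

≈ 223 mm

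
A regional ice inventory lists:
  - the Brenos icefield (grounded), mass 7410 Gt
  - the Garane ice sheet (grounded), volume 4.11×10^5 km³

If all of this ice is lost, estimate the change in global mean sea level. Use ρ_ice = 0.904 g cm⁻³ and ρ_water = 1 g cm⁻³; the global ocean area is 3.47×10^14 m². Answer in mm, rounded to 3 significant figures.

Brenos: 7410 Gt = 7.410×10^15 kg; dividing by ρ_w = 1 g cm⁻³ = 1000 kg m⁻³ gives 7.410×10^12 m³ of water.
Garane: 4.11×10^5 km³ × (904/1000) = 3.715×10^5 km³ of water.
Total added water ≈ 3.790×10^14 m³ over 3.47×10^14 m² → Δh = 1.09 m = 1090 mm.

≈ 1090 mm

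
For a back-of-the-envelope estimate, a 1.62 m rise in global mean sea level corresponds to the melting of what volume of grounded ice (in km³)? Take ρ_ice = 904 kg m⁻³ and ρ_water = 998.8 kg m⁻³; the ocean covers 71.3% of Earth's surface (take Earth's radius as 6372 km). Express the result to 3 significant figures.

≈ 6.51×10^5 km³

Required water volume = Δh × A = 1.62 m × 3.64×10^14 m² = 5.893×10^14 m³ = 5.893×10^5 km³.
Ice volume = water volume × ρ_w/ρ_ice = 5.893×10^5 × 998.8/904 = 6.51×10^5 km³.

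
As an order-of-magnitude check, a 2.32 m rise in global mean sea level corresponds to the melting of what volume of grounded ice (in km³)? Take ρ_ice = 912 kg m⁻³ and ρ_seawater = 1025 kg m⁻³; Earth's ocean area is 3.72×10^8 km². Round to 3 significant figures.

≈ 9.70×10^5 km³

Required water volume = Δh × A = 2.32 m × 3.72×10^14 m² = 8.630×10^14 m³ = 8.630×10^5 km³.
Ice volume = water volume × ρ_w/ρ_ice = 8.630×10^5 × 1025/912 = 9.70×10^5 km³.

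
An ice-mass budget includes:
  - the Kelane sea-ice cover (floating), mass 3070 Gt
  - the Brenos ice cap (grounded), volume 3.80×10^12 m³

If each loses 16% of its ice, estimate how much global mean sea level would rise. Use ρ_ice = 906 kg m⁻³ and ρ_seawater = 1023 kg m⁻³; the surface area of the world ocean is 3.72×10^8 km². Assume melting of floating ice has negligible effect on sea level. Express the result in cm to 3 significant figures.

The Kelane sea-ice cover is floating and already displaces its own weight of water, so its melt adds essentially nothing to sea level.
Brenos: 0.16 × 3.80×10^12 m³ × (906/1023) = 5.385×10^11 m³ of water.
Total added water ≈ 5.385×10^11 m³ over 3.72×10^14 m² → Δh = 1.45×10^-3 m = 0.145 cm.

≈ 0.145 cm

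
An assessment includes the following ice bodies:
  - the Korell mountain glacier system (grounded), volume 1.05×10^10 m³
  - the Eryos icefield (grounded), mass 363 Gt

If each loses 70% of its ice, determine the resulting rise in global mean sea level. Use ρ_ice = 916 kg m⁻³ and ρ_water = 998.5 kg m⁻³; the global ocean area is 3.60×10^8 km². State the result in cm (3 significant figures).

Korell: 0.7 × 1.05×10^10 m³ × (916/998.5) = 6.743×10^9 m³ of water.
Eryos: 0.7 × 363 Gt = 2.541×10^14 kg; dividing by ρ_w = 998.5 kg m⁻³ gives 2.545×10^11 m³ of water.
Total added water ≈ 2.612×10^11 m³ over 3.60×10^14 m² → Δh = 7.26×10^-4 m = 0.0726 cm.

≈ 0.0726 cm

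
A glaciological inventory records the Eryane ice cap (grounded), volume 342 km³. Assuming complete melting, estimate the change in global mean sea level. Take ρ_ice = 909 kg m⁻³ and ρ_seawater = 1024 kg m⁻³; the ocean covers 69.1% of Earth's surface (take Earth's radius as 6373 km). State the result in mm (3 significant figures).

≈ 0.861 mm

Eryane: 342 km³ × (909/1024) = 303.6 km³ of water.
Spread over 3.53×10^14 m² of ocean, Δh = 3.036×10^11 / 3.53×10^14 = 8.61×10^-4 m = 0.861 mm.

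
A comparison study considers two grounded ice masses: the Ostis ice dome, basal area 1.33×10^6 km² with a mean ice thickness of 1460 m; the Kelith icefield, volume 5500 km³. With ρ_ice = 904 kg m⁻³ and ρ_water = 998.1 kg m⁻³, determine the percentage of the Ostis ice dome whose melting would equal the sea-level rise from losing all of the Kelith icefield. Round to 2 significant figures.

Equal sea-level rise means equal mass of meltwater, i.e. equal mass of ice lost.
Ice mass of Kelith: 4.972×10^15 kg; ice mass of Ostis: 1.755×10^18 kg.
Fraction required = 4.972×10^15 / 1.755×10^18 = 2.83×10^-3 → 0.28 %.

≈ 0.28 %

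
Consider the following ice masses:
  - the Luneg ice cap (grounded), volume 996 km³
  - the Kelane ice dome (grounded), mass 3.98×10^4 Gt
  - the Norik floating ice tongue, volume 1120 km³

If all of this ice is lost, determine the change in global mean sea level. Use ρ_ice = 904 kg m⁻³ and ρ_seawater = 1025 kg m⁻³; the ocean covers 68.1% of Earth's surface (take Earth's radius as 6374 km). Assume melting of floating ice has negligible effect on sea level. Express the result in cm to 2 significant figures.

Luneg: 996 km³ × (904/1025) = 878.4 km³ of water.
Kelane: 3.98×10^4 Gt = 3.980×10^16 kg; dividing by ρ_w = 1025 kg m⁻³ gives 3.883×10^13 m³ of water.
The Norik floating ice tongue is floating and already displaces its own weight of water, so its melt adds essentially nothing to sea level.
Total added water ≈ 3.971×10^13 m³ over 3.48×10^14 m² → Δh = 0.114 m = 11 cm.

≈ 11 cm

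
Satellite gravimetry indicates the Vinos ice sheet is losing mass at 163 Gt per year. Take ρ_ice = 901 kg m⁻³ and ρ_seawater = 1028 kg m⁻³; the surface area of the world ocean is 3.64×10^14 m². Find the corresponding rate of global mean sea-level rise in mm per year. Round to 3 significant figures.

ρ_w = 1028 kg m⁻³. Annual water volume added = 163 Gt / ρ_w = 1.630×10^14 kg / 1028 kg m⁻³ = 1.586×10^11 m³.
Δh per year = 1.586×10^11 / 3.64×10^14 = 4.36×10^-4 m = 0.436 mm.

≈ 0.436 mm/yr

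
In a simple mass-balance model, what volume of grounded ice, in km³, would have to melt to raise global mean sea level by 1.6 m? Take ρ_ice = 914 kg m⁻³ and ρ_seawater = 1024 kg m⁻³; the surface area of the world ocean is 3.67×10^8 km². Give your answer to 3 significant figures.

Required water volume = Δh × A = 1.6 m × 3.67×10^14 m² = 5.872×10^14 m³ = 5.872×10^5 km³.
Ice volume = water volume × ρ_w/ρ_ice = 5.872×10^5 × 1024/914 = 6.58×10^5 km³.

≈ 6.58×10^5 km³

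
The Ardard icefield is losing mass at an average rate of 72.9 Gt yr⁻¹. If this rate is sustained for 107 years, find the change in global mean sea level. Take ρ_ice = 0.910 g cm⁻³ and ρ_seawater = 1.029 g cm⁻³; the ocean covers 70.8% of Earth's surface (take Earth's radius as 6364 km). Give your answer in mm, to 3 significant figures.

≈ 21.0 mm

Total mass lost = 72.9 Gt/yr × 107 yr = 7800 Gt = 7.800×10^15 kg.
ρ_w = 1.029 g cm⁻³ = 1029 kg m⁻³, so water volume = 7.800×10^15 / 1029 = 7.580×10^12 m³.
Δh = 7.580×10^12 / 3.60×10^14 = 0.0210 m = 21.0 mm.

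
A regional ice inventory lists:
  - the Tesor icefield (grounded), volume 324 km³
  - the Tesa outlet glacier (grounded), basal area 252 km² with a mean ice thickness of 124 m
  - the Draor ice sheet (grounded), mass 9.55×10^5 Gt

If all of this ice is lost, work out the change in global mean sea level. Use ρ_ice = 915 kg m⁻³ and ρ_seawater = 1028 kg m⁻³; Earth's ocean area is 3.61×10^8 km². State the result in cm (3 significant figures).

Tesor: 324 km³ × (915/1028) = 288.4 km³ of water.
Tesa: ice volume = 252 km² × 124 m = 31.25 km³; 31.25 × (915/1028) = 27.81 km³ of water.
Draor: 9.55×10^5 Gt = 9.550×10^17 kg; dividing by ρ_w = 1028 kg m⁻³ gives 9.290×10^14 m³ of water.
Total added water ≈ 9.293×10^14 m³ over 3.61×10^14 m² → Δh = 2.57 m = 257 cm.

≈ 257 cm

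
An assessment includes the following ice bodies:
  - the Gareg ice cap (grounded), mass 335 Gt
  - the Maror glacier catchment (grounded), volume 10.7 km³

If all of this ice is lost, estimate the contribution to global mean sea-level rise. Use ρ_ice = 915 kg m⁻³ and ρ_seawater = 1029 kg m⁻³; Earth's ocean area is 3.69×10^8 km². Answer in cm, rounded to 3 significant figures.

Gareg: 335 Gt = 3.350×10^14 kg; dividing by ρ_w = 1029 kg m⁻³ gives 3.256×10^11 m³ of water.
Maror: 10.7 km³ × (915/1029) = 9.515 km³ of water.
Total added water ≈ 3.351×10^11 m³ over 3.69×10^14 m² → Δh = 9.08×10^-4 m = 0.0908 cm.

≈ 0.0908 cm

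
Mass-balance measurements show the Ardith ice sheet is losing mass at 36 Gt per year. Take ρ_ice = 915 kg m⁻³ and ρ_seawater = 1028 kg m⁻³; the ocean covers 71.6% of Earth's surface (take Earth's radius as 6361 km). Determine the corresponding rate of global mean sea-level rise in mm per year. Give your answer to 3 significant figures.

≈ 0.0962 mm/yr

ρ_w = 1028 kg m⁻³. Annual water volume added = 36 Gt / ρ_w = 3.600×10^13 kg / 1028 kg m⁻³ = 3.502×10^10 m³.
Δh per year = 3.502×10^10 / 3.64×10^14 = 9.62×10^-5 m = 0.0962 mm.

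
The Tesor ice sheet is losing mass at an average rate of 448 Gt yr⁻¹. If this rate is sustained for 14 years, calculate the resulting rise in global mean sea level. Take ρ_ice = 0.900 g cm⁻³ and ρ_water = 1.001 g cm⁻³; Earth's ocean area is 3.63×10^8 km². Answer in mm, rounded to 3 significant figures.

≈ 17.3 mm

Total mass lost = 448 Gt/yr × 14 yr = 6272 Gt = 6.272×10^15 kg.
ρ_w = 1.001 g cm⁻³ = 1001 kg m⁻³, so water volume = 6.272×10^15 / 1001 = 6.266×10^12 m³.
Δh = 6.266×10^12 / 3.63×10^14 = 0.0173 m = 17.3 mm.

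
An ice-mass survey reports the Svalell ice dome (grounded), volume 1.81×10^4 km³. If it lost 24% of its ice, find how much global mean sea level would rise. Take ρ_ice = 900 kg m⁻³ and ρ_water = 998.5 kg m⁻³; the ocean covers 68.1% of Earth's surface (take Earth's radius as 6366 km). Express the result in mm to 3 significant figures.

≈ 11.3 mm

Svalell: 0.24 × 1.81×10^4 km³ × (900/998.5) = 3915 km³ of water.
Spread over 3.47×10^14 m² of ocean, Δh = 3.915×10^12 / 3.47×10^14 = 0.0113 m = 11.3 mm.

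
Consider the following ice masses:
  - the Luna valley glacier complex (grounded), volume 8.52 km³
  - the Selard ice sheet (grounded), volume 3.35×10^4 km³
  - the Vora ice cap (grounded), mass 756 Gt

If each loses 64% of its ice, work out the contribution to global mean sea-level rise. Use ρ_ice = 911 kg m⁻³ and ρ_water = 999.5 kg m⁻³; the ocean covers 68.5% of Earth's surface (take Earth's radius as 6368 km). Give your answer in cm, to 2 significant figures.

≈ 5.7 cm

Luna: 0.64 × 8.52 km³ × (911/999.5) = 4.970 km³ of water.
Selard: 0.64 × 3.35×10^4 km³ × (911/999.5) = 1.954×10^4 km³ of water.
Vora: 0.64 × 756 Gt = 4.838×10^14 kg; dividing by ρ_w = 999.5 kg m⁻³ gives 4.841×10^11 m³ of water.
Total added water ≈ 2.003×10^13 m³ over 3.49×10^14 m² → Δh = 0.0574 m = 5.7 cm.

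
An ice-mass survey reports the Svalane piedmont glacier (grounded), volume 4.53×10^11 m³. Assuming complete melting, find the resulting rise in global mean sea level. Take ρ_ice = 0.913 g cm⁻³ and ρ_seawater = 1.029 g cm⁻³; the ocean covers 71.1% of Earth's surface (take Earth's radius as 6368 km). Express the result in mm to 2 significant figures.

≈ 1.1 mm

Svalane: 4.53×10^11 m³ × (913/1029) = 4.019×10^11 m³ of water.
Spread over 3.62×10^14 m² of ocean, Δh = 4.019×10^11 / 3.62×10^14 = 1.11×10^-3 m = 1.1 mm.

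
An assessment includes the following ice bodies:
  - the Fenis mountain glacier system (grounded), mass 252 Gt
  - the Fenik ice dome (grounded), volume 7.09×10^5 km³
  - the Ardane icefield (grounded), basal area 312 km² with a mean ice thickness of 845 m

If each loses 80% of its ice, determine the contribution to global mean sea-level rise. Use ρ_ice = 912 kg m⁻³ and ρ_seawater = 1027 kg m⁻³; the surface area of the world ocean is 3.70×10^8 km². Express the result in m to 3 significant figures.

Fenis: 0.8 × 252 Gt = 2.016×10^14 kg; dividing by ρ_w = 1027 kg m⁻³ gives 1.963×10^11 m³ of water.
Fenik: 0.8 × 7.09×10^5 km³ × (912/1027) = 5.037×10^5 km³ of water.
Ardane: ice volume = 312 km² × 845 m = 263.6 km³; 0.8 × 263.6 × (912/1027) = 187.3 km³ of water.
Total added water ≈ 5.041×10^14 m³ over 3.70×10^14 m² → Δh = 1.36 m.

≈ 1.36 m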